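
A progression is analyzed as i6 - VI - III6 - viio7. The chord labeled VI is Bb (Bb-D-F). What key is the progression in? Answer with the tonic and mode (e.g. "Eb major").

D minor

The anchor chord is a major triad on Bb, labeled VI.
VI on Bb implies Bb is the submediant; that puts the tonic at D, and the uppercase numeral fits minor mode.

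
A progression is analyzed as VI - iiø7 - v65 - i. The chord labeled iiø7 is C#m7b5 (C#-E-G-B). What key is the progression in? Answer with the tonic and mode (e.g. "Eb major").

B minor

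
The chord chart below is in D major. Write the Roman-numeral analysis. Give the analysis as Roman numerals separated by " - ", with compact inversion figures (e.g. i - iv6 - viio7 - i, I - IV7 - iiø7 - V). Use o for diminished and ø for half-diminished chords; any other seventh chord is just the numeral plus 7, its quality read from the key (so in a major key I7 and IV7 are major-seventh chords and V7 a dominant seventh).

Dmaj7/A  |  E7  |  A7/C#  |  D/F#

Dmaj7/A: major seventh chord on D = scale degree 1 → I43.
E7: a dominant seventh chord on E, the applied dominant of V → V7/V.
A7/C# has root A, degree 5 in D major, so V65.
D/F#: root D is the tonic; major triad there is I6.

I43 - V7/V - V65 - I6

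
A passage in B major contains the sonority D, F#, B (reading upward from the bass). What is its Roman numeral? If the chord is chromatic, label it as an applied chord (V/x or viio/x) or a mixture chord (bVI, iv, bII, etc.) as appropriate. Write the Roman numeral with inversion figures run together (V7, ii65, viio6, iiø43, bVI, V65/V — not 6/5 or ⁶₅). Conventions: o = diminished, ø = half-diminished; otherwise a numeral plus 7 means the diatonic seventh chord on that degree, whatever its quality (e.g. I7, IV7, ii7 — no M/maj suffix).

The pitches B-D-F# form a minor triad rooted on B.
B is the first degree of B major. This is the minor tonic, borrowed from the parallel minor.
With D in the bass the chord is in first inversion, so the figured bass is 6.

i6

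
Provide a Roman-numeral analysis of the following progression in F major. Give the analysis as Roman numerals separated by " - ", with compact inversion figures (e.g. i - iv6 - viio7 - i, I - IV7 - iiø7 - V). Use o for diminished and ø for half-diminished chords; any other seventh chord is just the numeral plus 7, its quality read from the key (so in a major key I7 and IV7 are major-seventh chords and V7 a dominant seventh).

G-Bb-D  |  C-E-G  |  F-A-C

ii - V - I

G-Bb-D: root G is the supertonic; minor triad there is ii.
C-E-G: major triad on C = scale degree 5 → V.
F-A-C has root F, degree 1 in F major, so I.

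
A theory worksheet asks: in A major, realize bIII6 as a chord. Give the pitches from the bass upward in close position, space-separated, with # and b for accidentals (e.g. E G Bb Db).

E G C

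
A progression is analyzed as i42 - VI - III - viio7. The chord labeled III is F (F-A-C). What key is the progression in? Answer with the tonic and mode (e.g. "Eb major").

D minor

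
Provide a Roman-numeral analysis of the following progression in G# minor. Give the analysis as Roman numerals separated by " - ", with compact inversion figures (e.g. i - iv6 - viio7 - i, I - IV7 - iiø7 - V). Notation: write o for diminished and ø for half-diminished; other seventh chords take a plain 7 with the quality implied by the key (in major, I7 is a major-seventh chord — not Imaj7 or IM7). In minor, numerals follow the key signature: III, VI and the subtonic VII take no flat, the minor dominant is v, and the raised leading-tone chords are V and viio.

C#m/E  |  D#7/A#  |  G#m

iv6 - V43 - i

C#m/E: root C# is the subdominant; minor triad there is iv6.
D#7/A#: dominant seventh chord on D# = scale degree 5 → V43.
G#m: minor triad on G# = scale degree 1 → i.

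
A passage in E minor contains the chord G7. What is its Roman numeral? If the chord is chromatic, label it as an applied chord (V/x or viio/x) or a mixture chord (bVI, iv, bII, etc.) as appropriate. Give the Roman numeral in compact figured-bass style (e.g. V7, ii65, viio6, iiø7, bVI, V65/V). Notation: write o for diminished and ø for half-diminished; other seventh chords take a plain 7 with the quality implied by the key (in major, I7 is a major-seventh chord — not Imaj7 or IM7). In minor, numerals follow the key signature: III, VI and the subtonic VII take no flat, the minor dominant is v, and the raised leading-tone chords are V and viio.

V7/VI

Stacked in thirds the chord is G-B-D-F: a dominant seventh chord on G.
G is not a diatonic chord root with this quality in E minor, but it lies a perfect fifth above C (VI), so the chord functions as an applied dominant of VI.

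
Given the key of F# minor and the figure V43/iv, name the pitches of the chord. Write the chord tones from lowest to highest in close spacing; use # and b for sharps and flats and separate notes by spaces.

C# E F# A#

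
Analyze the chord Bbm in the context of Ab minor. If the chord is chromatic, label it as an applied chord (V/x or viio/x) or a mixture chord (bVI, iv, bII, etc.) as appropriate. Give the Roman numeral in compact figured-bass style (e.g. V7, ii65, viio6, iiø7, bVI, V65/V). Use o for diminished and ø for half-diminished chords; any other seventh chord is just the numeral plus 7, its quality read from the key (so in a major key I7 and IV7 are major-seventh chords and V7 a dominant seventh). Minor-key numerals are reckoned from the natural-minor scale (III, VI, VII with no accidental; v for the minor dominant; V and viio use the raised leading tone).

ii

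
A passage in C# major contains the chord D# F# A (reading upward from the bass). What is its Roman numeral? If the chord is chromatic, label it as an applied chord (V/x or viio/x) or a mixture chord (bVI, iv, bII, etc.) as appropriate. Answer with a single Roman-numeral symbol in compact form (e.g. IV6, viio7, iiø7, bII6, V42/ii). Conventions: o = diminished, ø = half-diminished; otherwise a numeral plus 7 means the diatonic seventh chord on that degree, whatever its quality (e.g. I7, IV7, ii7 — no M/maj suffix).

iio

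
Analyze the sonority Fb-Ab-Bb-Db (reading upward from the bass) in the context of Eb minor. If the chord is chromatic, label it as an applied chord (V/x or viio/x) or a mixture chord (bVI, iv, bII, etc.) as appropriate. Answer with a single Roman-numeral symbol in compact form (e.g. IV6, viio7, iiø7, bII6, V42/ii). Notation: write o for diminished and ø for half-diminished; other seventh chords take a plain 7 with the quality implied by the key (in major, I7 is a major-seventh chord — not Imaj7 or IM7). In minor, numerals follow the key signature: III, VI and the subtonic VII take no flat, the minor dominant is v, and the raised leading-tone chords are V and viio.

viiø43/VI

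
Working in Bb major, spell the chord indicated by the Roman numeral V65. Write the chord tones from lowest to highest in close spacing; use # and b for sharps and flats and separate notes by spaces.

In Bb major, scale degree 5 is F, and the diatonic chord built there is a dominant seventh chord.
That chord is spelled F-A-C-Eb.
The figured bass 65 indicates first inversion, placing the third (A) in the bass: A-C-Eb-F.

A C Eb F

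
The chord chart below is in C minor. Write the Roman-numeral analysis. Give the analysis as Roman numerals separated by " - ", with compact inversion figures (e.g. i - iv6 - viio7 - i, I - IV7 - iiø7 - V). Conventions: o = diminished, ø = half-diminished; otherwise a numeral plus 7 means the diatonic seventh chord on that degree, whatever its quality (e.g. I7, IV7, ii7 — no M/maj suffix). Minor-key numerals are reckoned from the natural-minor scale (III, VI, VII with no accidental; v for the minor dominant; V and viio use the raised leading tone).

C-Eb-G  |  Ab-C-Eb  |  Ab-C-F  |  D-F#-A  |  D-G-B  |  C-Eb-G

C-Eb-G: minor triad on C = scale degree 1 → i.
Ab-C-Eb: major triad on Ab = scale degree 6 → VI.
Ab-C-F has root F, degree 4 in C minor, so iv6.
D-F#-A: chromatic; D is V of V, so V/V.
D-G-B: major triad on G = scale degree 5 → V64.
C-Eb-G: minor triad on C = scale degree 1 → i.

i - VI - iv6 - V/V - V64 - i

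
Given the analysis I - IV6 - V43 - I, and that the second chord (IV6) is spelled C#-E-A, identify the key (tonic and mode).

E major

IV6 is given as C#-E-A — a major triad with root A.
Counting down 3 scale steps from A places the tonic on E; a major triad on degree 4 is diatonic only in major.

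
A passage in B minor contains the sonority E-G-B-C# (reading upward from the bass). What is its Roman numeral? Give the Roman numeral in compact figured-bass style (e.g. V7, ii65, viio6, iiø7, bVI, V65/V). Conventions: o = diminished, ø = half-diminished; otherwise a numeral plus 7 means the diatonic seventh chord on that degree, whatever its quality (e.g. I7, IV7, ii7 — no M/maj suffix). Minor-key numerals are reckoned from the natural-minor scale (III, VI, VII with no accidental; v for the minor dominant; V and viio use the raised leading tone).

iiø65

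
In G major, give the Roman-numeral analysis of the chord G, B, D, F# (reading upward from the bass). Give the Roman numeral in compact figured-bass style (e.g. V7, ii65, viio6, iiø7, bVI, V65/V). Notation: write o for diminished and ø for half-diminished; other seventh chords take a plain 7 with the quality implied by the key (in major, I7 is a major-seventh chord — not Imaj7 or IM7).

I7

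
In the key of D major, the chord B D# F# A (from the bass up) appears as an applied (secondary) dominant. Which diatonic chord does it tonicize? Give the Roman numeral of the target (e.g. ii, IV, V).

ii

The chord is a dominant seventh chord on B.
A dominant resolves down a perfect fifth: B → E. In D major, E is scale degree 2, i.e. ii.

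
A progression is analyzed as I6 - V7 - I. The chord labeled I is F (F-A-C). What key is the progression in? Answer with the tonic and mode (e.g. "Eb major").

F major

I is given as F-A-C — a major triad with root F.
If F is scale degree 1 and the mode makes that degree carry a major triad, the tonic is F and the mode is major.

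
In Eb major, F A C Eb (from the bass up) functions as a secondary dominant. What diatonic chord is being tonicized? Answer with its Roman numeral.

V

The chord is a dominant seventh chord on F.
A dominant resolves down a perfect fifth: F → Bb. In Eb major, Bb is scale degree 5, i.e. V.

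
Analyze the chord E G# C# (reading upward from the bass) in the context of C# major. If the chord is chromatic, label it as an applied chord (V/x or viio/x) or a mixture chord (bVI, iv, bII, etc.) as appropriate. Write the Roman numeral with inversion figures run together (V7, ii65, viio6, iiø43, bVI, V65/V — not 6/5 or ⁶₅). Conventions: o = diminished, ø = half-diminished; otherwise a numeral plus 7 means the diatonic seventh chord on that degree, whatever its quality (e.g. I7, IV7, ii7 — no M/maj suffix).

i6

Stacked in thirds the chord is C#-E-G#: a minor triad on C#.
C# is the first degree of C# major. This is the minor tonic, borrowed from the parallel minor.
With E in the bass the chord is in first inversion, so the figured bass is 6.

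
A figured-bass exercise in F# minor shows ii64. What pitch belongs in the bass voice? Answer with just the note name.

ii in F# minor has root G#; the chord is G#-B-D#.
The figure 64 means second inversion — the fifth is in the bass.

D#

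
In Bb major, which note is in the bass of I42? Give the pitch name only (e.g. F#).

A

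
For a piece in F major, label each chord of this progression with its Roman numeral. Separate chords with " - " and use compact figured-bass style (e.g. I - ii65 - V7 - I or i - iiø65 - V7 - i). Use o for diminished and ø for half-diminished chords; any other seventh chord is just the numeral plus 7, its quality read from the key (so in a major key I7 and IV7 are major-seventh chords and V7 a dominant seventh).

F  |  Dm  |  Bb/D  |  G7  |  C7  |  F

I - vi - IV6 - V7/V - V7 - I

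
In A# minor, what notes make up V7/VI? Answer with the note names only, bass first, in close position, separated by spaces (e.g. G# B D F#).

C# E# G# B

The slash means an applied dominant: we want the dominant of VI. In A# minor, VI is F# major, and its dominant is built on C#.
Building a dominant seventh chord on C# gives C#-E#-G#-B.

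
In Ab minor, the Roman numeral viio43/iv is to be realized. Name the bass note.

Gb

The applied chord viio43/iv is rooted on C: C-Eb-Gb-Bbb.
The figure 43 means second inversion — the fifth is in the bass.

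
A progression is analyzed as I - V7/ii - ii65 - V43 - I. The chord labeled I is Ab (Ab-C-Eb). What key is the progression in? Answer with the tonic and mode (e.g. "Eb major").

Ab major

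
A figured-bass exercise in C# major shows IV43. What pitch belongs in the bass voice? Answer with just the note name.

IV in C# major has root F#; the chord is F#-A#-C#-E#.
The figure 43 means second inversion — the fifth is in the bass.

C#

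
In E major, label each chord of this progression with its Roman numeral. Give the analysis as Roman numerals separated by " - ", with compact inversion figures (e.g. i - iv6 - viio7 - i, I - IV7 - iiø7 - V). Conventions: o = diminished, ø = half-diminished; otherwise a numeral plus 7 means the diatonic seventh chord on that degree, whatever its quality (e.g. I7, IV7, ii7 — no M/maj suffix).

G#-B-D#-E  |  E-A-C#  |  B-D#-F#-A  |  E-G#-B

I65 - IV64 - V7 - I

G#-B-D#-E has root E, degree 1 in E major, so I65.
E-A-C#: root A is the subdominant; major triad there is IV64.
B-D#-F#-A: dominant seventh chord on B = scale degree 5 → V7.
E-G#-B: root E is the tonic; major triad there is I.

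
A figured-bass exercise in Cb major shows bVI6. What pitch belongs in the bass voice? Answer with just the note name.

Cb

bVI in Cb major has root Abb; the chord is Abb-Cb-Ebb.
The figure 6 means first inversion — the third is in the bass.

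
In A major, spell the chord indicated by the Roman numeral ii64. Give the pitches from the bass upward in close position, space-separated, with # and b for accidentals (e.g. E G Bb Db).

F# B D

The numeral's case and figure indicate a minor triad. In A major its root, the supertonic, is B.
Stacking thirds from B gives B-D-F#.
The figured bass 64 indicates second inversion, placing the fifth (F#) in the bass: F#-B-D.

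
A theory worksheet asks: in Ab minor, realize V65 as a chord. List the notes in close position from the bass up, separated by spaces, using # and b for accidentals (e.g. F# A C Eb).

G Bb Db Eb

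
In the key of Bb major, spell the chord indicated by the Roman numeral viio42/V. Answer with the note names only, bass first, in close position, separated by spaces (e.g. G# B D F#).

Db E G Bb

The slash marks an applied leading-tone chord: viio of V. In Bb major, V is F, so the leading tone to it is E, a half step below.
Building a fully diminished seventh chord on E gives E-G-Bb-Db.
The figured bass 42 indicates third inversion, placing the seventh (Db) in the bass: Db-E-G-Bb.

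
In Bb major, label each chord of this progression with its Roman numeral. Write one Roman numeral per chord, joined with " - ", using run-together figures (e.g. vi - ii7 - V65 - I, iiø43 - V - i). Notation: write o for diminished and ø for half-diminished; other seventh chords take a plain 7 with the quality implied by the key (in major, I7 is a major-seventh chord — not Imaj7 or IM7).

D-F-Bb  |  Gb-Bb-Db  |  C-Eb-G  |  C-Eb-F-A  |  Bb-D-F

D-F-Bb has root Bb, degree 1 in Bb major, so I6.
Gb-Bb-Db: major triad on Gb — chromatic; bVI (borrowed from the parallel minor).
C-Eb-G: minor triad on C = scale degree 2 → ii.
C-Eb-F-A: root F is the dominant; dominant seventh chord there is V43.
Bb-D-F: major triad on Bb = scale degree 1 → I.

I6 - bVI - ii - V43 - I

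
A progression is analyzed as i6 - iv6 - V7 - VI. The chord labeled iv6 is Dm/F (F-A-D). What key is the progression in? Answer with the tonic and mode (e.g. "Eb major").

A minor

The anchor chord is a minor triad on D, labeled iv6.
iv6 on D implies D is the subdominant; that puts the tonic at A, and the lowercase numeral fits minor mode.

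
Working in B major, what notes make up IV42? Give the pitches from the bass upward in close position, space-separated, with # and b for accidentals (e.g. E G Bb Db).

D# E G# B

In B major, the fourth degree is E, and the diatonic chord built there is a major seventh chord.
Stacking thirds from E gives E-G#-B-D#.
With the 42 figure the chord is in third inversion; from the bass D# upward in close position it reads D#-E-G#-B.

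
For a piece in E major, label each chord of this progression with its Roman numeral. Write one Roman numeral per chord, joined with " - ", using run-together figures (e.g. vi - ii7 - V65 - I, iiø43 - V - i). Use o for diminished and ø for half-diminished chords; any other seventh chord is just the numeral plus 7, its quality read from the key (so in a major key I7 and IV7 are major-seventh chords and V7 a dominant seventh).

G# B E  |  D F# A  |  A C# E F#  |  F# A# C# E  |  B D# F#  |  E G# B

I6 - bVII - ii65 - V7/V - V - I

G#-B-E has root E, degree 1 in E major, so I6.
D-F#-A: D with this quality isn't in the key; it's bVII, borrowed from the parallel minor.
A-C#-E-F#: minor seventh chord on F# = scale degree 2 → ii65.
F#-A#-C#-E: a dominant seventh chord on F#, the applied dominant of V → V7/V.
B-D#-F#: root B is the dominant; major triad there is V.
E-G#-B: major triad on E = scale degree 1 → I.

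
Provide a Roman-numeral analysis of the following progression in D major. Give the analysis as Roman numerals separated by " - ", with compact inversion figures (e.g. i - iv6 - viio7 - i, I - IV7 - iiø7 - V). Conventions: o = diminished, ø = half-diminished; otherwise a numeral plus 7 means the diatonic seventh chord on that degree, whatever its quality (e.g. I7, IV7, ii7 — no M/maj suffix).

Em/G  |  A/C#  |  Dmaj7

ii6 - V6 - I7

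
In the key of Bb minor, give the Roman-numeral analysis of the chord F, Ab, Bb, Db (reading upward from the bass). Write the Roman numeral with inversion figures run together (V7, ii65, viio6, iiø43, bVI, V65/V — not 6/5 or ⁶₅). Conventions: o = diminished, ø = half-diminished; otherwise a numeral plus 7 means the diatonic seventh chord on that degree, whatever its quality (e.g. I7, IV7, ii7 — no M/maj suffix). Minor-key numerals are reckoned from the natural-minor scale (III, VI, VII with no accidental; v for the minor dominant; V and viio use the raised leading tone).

Stacked in thirds the chord is Bb-Db-F-Ab: a minor seventh chord on Bb.
In Bb minor, Bb is the tonic; the diatonic minor seventh chord there is i7.
With F in the bass the chord is in second inversion, so the figured bass is 43.

i43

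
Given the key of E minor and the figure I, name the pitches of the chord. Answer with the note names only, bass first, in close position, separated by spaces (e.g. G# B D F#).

E G# B

I is the major tonic (Picardy third), borrowed from the parallel major. In E minor that root is E.
So the chord is E-G#-B.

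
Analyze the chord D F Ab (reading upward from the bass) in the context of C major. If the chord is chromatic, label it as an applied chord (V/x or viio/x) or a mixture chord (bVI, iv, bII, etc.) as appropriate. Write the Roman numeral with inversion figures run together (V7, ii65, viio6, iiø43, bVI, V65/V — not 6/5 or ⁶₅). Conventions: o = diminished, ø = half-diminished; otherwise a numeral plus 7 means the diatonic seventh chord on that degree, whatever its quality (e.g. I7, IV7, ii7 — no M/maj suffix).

iio

The pitches D-F-Ab form a diminished triad rooted on D.
D is the second degree of C major. This is the diminished supertonic triad, borrowed from the parallel minor.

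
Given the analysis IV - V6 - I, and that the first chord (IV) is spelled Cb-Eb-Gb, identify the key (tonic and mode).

The chord Cb is a major triad rooted on Cb; its label is IV.
IV on Cb implies Cb is the subdominant; that puts the tonic at Gb, and the uppercase numeral fits major mode.

Gb major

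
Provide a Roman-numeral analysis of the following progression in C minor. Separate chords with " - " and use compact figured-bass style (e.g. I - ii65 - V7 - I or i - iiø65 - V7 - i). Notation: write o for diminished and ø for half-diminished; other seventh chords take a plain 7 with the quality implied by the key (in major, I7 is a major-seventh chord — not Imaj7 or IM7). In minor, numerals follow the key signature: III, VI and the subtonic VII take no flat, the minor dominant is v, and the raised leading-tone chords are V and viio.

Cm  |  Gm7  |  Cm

i - v7 - i

Cm: root C is the tonic; minor triad there is i.
Gm7: root G is the dominant; minor seventh chord there is v7.
Cm: minor triad on C = scale degree 1 → i.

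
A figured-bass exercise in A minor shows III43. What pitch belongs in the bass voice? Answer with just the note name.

III in A minor has root C; the chord is C-E-G-B.
The figure 43 means second inversion — the fifth is in the bass.

G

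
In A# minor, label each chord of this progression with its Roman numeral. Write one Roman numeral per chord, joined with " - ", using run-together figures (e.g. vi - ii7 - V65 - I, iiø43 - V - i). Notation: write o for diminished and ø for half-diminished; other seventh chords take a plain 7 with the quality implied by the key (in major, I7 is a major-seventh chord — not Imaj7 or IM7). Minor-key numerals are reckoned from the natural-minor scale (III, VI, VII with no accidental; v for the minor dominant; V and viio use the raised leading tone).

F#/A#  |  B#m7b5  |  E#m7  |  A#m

VI6 - iiø7 - v7 - i

F#/A# has root F#, degree 6 in A# minor, so VI6.
B#m7b5: root B# is the supertonic; half-diminished seventh chord there is iiø7.
E#m7: root E# is the dominant; minor seventh chord there is v7.
A#m has root A#, degree 1 in A# minor, so i.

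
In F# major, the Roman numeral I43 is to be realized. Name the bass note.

C#

I in F# major has root F#; the chord is F#-A#-C#-E#.
The figure 43 means second inversion — the fifth is in the bass.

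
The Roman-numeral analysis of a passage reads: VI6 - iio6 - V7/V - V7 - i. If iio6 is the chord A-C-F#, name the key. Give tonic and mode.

The anchor chord is a diminished triad on F#, labeled iio6.
iio6 on F# implies F# is the supertonic; that puts the tonic at E, and the lowercase numeral fits minor mode.

E minor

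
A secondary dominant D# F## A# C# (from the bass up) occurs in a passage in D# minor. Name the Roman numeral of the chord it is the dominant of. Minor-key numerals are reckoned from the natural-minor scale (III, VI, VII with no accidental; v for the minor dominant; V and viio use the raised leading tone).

iv

The chord is a dominant seventh chord on D#.
A dominant resolves down a perfect fifth: D# → G#. In D# minor, G# is scale degree 4, i.e. iv.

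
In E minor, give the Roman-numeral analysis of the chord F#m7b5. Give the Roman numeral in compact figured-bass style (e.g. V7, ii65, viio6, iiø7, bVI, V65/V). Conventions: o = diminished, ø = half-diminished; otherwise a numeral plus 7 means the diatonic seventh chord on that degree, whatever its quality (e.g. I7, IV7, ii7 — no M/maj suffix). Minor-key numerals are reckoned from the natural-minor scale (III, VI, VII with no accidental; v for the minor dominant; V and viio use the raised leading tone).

The pitches F#-A-C-E form a half-diminished seventh chord rooted on F#.
F# is scale degree 2 in E minor, and a half-diminished seventh chord on that degree is written iiø7.

iiø7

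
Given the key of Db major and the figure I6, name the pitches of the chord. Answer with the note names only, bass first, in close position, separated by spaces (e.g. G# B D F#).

The numeral's case and figure indicate a major triad. In Db major its root, the first degree, is Db.
That chord is spelled Db-F-Ab.
With the 6 figure the chord is in first inversion; from the bass F upward in close position it reads F-Ab-Db.

F Ab Db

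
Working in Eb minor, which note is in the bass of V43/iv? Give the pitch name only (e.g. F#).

Bb

The applied chord V43/iv is rooted on Eb: Eb-G-Bb-Db.
The figure 43 means second inversion — the fifth is in the bass.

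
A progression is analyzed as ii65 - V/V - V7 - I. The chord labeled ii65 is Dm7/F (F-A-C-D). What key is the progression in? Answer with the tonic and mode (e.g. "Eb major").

C major

ii65 is given as F-A-C-D — a minor seventh chord with root D.
If D is scale degree 2 and the mode makes that degree carry a minor seventh chord, the tonic is C and the mode is major.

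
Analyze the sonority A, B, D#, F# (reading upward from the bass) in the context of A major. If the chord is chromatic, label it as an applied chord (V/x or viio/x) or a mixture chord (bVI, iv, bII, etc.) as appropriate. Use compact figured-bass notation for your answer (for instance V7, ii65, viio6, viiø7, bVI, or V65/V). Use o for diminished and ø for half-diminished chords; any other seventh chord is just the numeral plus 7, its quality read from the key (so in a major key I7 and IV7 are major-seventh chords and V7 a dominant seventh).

V42/V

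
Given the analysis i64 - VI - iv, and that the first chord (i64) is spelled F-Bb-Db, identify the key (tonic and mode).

The chord Bbm/F is a minor triad rooted on Bb; its label is i64.
If Bb is scale degree 1 and the mode makes that degree carry a minor triad, the tonic is Bb and the mode is minor.

Bb minor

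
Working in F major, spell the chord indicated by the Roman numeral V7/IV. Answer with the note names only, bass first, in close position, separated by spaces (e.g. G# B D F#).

F A C Eb

The slash means an applied dominant: we want the dominant of IV. In F major, IV is Bb major, and its dominant is built on F.
Building a dominant seventh chord on F gives F-A-C-Eb.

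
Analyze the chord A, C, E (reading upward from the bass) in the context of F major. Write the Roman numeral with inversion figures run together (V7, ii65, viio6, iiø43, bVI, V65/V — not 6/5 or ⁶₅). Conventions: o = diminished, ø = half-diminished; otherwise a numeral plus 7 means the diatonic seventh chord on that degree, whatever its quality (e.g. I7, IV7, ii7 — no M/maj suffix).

iii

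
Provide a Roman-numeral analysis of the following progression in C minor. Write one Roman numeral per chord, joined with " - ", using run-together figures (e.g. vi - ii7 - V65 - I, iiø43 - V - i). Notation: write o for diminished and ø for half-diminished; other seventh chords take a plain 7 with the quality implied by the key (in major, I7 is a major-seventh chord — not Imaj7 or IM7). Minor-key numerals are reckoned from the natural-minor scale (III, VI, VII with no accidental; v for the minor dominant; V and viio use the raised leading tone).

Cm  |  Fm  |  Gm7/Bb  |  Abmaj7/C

i - iv - v65 - VI65

Cm has root C, degree 1 in C minor, so i.
Fm: minor triad on F = scale degree 4 → iv.
Gm7/Bb: root G is the dominant; minor seventh chord there is v65.
Abmaj7/C has root Ab, degree 6 in C minor, so VI65.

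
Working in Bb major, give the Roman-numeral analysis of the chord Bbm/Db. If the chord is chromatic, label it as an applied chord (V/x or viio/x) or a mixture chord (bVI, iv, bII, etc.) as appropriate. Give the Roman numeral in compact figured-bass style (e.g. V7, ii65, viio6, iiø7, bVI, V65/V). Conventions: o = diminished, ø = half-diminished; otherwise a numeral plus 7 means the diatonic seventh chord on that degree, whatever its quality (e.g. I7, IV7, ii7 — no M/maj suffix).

Stacked in thirds the chord is Bb-Db-F: a minor triad on Bb.
Bb is the first degree of Bb major. This is the minor tonic, borrowed from the parallel minor.
With Db in the bass the chord is in first inversion, so the figured bass is 6.

i6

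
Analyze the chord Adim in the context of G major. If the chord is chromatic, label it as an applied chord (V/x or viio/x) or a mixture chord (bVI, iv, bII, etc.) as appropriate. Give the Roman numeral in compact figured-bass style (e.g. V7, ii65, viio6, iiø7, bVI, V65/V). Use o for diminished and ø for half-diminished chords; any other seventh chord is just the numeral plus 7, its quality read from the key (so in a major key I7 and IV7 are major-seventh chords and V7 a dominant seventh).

iio

Stacked in thirds the chord is A-C-Eb: a diminished triad on A.
A is the second degree of G major. This is the diminished supertonic triad, borrowed from the parallel minor.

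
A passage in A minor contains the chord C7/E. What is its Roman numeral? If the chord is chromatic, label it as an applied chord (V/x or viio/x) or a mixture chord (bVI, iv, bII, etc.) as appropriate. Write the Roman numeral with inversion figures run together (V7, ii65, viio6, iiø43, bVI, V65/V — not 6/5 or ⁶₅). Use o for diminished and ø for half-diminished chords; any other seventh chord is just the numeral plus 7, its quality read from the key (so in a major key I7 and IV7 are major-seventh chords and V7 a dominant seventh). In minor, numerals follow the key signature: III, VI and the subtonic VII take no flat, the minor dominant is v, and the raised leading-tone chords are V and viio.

Stacked in thirds the chord is C-E-G-Bb: a dominant seventh chord on C.
C is not a diatonic chord root with this quality in A minor, but it lies a perfect fifth above F (VI), so the chord functions as an applied dominant of VI.
With E in the bass the chord is in first inversion, so the figured bass is 65.

V65/VI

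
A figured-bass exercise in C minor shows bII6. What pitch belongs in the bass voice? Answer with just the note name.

F

bII in C minor has root Db; the chord is Db-F-Ab.
The figure 6 means first inversion — the third is in the bass.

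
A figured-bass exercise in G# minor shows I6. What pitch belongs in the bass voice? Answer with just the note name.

B#

I in G# minor has root G#; the chord is G#-B#-D#.
The figure 6 means first inversion — the third is in the bass.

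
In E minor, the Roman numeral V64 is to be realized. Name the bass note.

F#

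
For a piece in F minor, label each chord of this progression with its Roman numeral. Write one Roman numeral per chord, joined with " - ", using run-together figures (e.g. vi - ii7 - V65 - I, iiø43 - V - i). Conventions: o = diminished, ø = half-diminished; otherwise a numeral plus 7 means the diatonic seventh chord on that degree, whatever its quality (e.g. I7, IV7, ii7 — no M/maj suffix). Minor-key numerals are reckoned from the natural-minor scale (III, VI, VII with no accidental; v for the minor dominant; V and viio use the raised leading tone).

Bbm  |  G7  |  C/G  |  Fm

Bbm: minor triad on Bb = scale degree 4 → iv.
G7 is the secondary dominant of V (dominant seventh chord on G): V7/V.
C/G has root C, degree 5 in F minor, so V64.
Fm: minor triad on F = scale degree 1 → i.

iv - V7/V - V64 - i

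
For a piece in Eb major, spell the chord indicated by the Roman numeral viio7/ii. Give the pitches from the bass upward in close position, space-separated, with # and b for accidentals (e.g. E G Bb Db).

The slash marks an applied leading-tone chord: viio of ii. In Eb major, ii is F, so the leading tone to it is E, a half step below.
Building a fully diminished seventh chord on E gives E-G-Bb-Db.

E G Bb Db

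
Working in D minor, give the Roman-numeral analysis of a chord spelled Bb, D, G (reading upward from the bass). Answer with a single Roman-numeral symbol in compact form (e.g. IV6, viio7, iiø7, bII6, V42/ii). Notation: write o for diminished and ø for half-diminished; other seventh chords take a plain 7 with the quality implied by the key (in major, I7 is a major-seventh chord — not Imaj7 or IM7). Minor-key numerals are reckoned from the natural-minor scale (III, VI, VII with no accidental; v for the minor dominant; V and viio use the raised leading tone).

iv6

The pitches G-Bb-D form a minor triad rooted on G.
In D minor, G is the subdominant; the diatonic minor triad there is iv.
With Bb in the bass the chord is in first inversion, so the figured bass is 6.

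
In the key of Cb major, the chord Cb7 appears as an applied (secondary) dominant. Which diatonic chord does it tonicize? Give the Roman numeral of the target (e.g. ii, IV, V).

IV

The chord is a dominant seventh chord on Cb.
A dominant resolves down a perfect fifth: Cb → Fb. In Cb major, Fb is scale degree 4, i.e. IV.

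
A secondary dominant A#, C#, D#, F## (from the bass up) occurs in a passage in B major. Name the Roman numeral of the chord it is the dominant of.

The chord is a dominant seventh chord on D#.
A dominant resolves down a perfect fifth: D# → G#. In B major, G# is scale degree 6, i.e. vi.

vi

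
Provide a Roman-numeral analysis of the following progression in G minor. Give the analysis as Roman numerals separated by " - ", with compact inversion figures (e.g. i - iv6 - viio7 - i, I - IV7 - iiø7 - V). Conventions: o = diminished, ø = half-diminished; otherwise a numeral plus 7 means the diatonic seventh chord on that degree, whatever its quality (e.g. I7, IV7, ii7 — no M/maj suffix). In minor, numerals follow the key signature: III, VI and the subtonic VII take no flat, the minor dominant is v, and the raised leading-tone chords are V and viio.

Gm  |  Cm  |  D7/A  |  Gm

Gm: minor triad on G = scale degree 1 → i.
Cm has root C, degree 4 in G minor, so iv.
D7/A: root D is the dominant; dominant seventh chord there is V43.
Gm has root G, degree 1 in G minor, so i.

i - iv - V43 - i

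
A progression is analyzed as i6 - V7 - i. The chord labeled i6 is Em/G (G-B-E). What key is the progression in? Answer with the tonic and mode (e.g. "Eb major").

i6 is given as G-B-E — a minor triad with root E.
If E is scale degree 1 and the mode makes that degree carry a minor triad, the tonic is E and the mode is minor.

E minor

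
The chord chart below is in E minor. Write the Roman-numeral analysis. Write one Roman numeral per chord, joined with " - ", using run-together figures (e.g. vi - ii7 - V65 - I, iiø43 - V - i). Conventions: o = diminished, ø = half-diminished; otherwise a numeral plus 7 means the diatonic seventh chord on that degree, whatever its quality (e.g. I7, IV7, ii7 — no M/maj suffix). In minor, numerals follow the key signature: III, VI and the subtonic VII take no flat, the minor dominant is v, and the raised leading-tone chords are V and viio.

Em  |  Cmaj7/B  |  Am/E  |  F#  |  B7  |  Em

i - VI42 - iv64 - V/V - V7 - i

Em: root E is the tonic; minor triad there is i.
Cmaj7/B: major seventh chord on C = scale degree 6 → VI42.
Am/E: root A is the subdominant; minor triad there is iv64.
F# is the secondary dominant of V (major triad on F#): V/V.
B7: root B is the dominant; dominant seventh chord there is V7.
Em: root E is the tonic; minor triad there is i.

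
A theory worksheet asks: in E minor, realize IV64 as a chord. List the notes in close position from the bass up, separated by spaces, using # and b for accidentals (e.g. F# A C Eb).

E A C#

IV64 is the major subdominant, borrowed from the parallel major. In E minor that root is A.
So the chord is A-C#-E, a major triad.
The figured bass 64 indicates second inversion, placing the fifth (E) in the bass: E-A-C#.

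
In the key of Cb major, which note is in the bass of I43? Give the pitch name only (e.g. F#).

Gb

I in Cb major has root Cb; the chord is Cb-Eb-Gb-Bb.
The figure 43 means second inversion — the fifth is in the bass.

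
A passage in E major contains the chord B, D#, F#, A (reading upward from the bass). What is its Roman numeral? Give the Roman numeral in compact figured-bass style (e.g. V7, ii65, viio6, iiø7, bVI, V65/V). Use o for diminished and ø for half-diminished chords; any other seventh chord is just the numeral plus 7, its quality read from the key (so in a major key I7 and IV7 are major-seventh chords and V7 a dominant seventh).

Stacked in thirds the chord is B-D#-F#-A: a dominant seventh chord on B.
In E major, B is the dominant; the diatonic dominant seventh chord there is V7.

V7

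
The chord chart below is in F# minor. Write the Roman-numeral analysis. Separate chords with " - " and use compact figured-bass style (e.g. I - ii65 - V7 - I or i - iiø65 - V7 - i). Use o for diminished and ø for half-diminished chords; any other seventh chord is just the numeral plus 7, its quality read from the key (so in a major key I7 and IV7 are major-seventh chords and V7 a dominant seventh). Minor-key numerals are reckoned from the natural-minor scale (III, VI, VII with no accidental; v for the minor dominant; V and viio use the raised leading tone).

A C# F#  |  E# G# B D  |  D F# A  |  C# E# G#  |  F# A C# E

i6 - viio7 - VI - V - i7

A-C#-F#: root F# is the tonic; minor triad there is i6.
E#-G#-B-D has root E#, degree 7 in F# minor, so viio7.
D-F#-A: major triad on D = scale degree 6 → VI.
C#-E#-G# has root C#, degree 5 in F# minor, so V.
F#-A-C#-E: minor seventh chord on F# = scale degree 1 → i7.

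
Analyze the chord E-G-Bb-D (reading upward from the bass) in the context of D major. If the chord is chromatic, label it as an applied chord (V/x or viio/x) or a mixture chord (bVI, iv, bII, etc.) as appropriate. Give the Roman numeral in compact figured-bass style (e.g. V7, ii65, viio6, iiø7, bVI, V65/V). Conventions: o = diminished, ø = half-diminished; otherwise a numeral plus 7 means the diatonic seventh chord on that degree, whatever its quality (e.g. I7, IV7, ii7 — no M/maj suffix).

iiø7

Stacked in thirds the chord is E-G-Bb-D: a half-diminished seventh chord on E.
E is the second degree of D major. This is the half-diminished supertonic seventh, borrowed from the parallel minor.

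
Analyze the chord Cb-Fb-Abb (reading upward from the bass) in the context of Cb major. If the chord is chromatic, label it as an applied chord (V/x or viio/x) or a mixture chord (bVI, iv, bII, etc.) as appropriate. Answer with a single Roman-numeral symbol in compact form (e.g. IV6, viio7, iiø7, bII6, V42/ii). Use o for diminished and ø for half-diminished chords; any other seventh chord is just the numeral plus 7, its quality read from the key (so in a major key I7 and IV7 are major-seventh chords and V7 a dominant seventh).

Stacked in thirds the chord is Fb-Abb-Cb: a minor triad on Fb.
Fb is the fourth degree of Cb major. This is the minor subdominant, borrowed from the parallel minor.
With Cb in the bass the chord is in second inversion, so the figured bass is 64.

iv64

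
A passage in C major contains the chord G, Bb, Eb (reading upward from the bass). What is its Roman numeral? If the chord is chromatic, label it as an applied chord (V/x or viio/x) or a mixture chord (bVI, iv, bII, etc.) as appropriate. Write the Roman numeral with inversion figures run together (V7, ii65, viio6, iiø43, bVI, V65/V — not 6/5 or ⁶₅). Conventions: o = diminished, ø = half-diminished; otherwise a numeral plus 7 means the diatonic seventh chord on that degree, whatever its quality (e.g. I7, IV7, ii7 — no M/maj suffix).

bIII6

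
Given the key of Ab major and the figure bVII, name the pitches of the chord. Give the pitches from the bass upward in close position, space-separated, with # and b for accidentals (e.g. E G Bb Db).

Gb Bb Db

Scale degree 7 in Ab major is G; lowering it a half step gives Gb. bVII is a major triad on the lowered seventh degree (the subtonic), borrowed from the parallel minor.
So the chord is Gb-Bb-Db.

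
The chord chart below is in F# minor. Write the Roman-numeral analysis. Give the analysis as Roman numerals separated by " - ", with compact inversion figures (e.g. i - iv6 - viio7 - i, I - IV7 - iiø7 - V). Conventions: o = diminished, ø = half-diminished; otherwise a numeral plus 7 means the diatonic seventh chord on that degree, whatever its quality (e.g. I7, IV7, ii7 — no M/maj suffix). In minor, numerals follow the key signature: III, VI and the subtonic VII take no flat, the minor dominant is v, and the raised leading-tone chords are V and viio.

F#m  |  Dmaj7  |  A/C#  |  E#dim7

F#m: root F# is the tonic; minor triad there is i.
Dmaj7 has root D, degree 6 in F# minor, so VI7.
A/C#: root A is the mediant; major triad there is III6.
E#dim7: fully diminished seventh chord on E# = scale degree 7 → viio7.

i - VI7 - III6 - viio7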